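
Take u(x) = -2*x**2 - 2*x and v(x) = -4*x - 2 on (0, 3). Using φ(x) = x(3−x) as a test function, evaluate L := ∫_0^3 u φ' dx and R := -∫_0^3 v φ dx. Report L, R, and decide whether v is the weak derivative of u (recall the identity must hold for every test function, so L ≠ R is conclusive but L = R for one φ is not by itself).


LHS = 36, RHS = 36. Yes, v = u' weakly.

u(x) = -2*x**2 - 2*x, classical derivative u'(x) = -4*x - 2.
φ(x) = x(3−x), so φ'(x) = 3 - 2*x.
Note φ(0) = φ(3) = 0, so the boundary term u·φ vanishes.
LHS = ∫_0^3 u(x) φ'(x) dx = ∫_0^3 (4*x^3 - 2*x^2 - 6*x) dx. Term by term:
  ∫_0^3 4*x^3 dx = 81;  ∫_0^3 -2*x^2 dx = -18;  ∫_0^3 -6*x dx = -27.
Sum: 81 − 18 − 27 = 36.
So LHS = 36.
∫_0^3 v(x) φ(x) dx = ∫_0^3 (4*x^3 - 10*x^2 - 6*x) dx. Term by term:
  ∫_0^3 4*x^3 dx = 81;  ∫_0^3 -10*x^2 dx = -90;  ∫_0^3 -6*x dx = -27.
Sum: 81 − 90 − 27 = -36.
So RHS = -∫_0^3 v(x) φ(x) dx = 36.
LHS = RHS, so the identity holds for this test φ.
Moreover u is smooth here and v(x) = u'(x) = -4*x - 2 pointwise, so the identity holds for every test function. Hence v is the weak derivative of u.


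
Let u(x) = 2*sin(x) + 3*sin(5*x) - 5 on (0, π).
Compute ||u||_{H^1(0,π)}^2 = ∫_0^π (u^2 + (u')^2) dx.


||u||_{H^1(0,π)}^2 = -52 + 146*π

u'(x) = 2*cos(x) + 15*cos(5*x).
Expand u² and (u')² and integrate term by term on (0, π), using: for integers n ≥ 1, ∫_0^π sin²(nx) dx = ∫_0^π cos²(nx) dx = π/2; for n ≠ n', ∫_0^π sin(nx)sin(n'x) dx = ∫_0^π cos(nx)cos(n'x) dx = 0; and by product-to-sum, ∫_0^π sin(nx)cos(n'x) dx = ½∫_0^π [sin((n+n')x) + sin((n−n')x)] dx, which is 0 when n+n' is even and 2n/(n²−n'²) when n+n' is odd (it need not vanish on (0, π)). For the constant mode: ∫_0^π 1 dx = π, ∫_0^π cos(nx) dx = 0, ∫_0^π sin(nx) dx = (1−(−1)^n)/n.
  u² squared terms: (-5)²·∫1 dx = 25·π = 25*π;  (2)²·∫sin(x)² dx = 4·π/2 = 2*π;  (3)²·∫sin(5x)² dx = 9·π/2 = 9*π/2.
  u² cross terms: 2·(-5)·(2)·∫1·sin(x) dx = -20·(2) = -40;  2·(-5)·(3)·∫1·sin(5x) dx = -30·(2/5) = -12;  2·(2)·(3)·∫sin(x)·sin(5x) dx = 12·(0) = 0.
  So ∫_0^π u² dx = 25*π + 2*π + 9*π/2 − 40 − 12 + 0 = -52 + 63*π/2.
  (u')² squared terms: (2)²·∫cos(x)² dx = 4·π/2 = 2*π;  (15)²·∫cos(5x)² dx = 225·π/2 = 225*π/2.
  (u')² cross terms: 2·(2)·(15)·∫cos(x)·cos(5x) dx = 60·(0) = 0.
  So ∫_0^π (u')² dx = 2*π + 225*π/2 + 0 = 229*π/2.
||u||_{H^1}^2 = (-52 + 63*π/2) + (229*π/2) = -52 + 146*π.


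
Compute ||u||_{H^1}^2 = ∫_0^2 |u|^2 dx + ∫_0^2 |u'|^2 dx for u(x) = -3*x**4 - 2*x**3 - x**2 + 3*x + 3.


||u||_{H^1}^2 = 15472/3

The H^1 norm (squared) on an interval (0, L) is
  ||u||_{H^1}^2 = ∫_0^L u(x)^2 dx + ∫_0^L u'(x)^2 dx.
Compute u'(x) = -12*x**3 - 6*x**2 - 2*x + 3.
Then u(x)^2 = 9*x**8 + 12*x**7 + 10*x**6 - 14*x**5 - 29*x**4 - 18*x**3 + 3*x**2 + 18*x + 9 and u'(x)^2 = 144*x**6 + 144*x**5 + 84*x**4 - 48*x**3 - 32*x**2 - 12*x + 9.
Integrate each monomial from 0 to 2 using ∫_0^2 c·x^n dx = c·2^(n+1)/(n+1):
  ∫_0^2 u(x)^2 dx = ∫_0^2 (9*x^8 + 12*x^7 + 10*x^6 - 14*x^5 - 29*x^4 - 18*x^3 + 3*x^2 + 18*x + 9) dx. Term by term:
    ∫_0^2 9*x^8 dx = 512;  ∫_0^2 12*x^7 dx = 384;  ∫_0^2 10*x^6 dx = 1280/7;
    ∫_0^2 -14*x^5 dx = -448/3;  ∫_0^2 -29*x^4 dx = -928/5;  ∫_0^2 -18*x^3 dx = -72;
    ∫_0^2 3*x^2 dx = 8;  ∫_0^2 18*x dx = 36;  ∫_0^2 9 dx = 18.
  Sum: 512 + 384 + 1280/7 − 448/3 − 928/5 − 72 + 8 + 36 + 18 = 77062/105.
  ∫_0^2 u'(x)^2 dx = ∫_0^2 (144*x^6 + 144*x^5 + 84*x^4 - 48*x^3 - 32*x^2 - 12*x + 9) dx. Term by term:
    ∫_0^2 144*x^6 dx = 18432/7;  ∫_0^2 144*x^5 dx = 1536;  ∫_0^2 84*x^4 dx = 2688/5;
    ∫_0^2 -48*x^3 dx = -192;  ∫_0^2 -32*x^2 dx = -256/3;  ∫_0^2 -12*x dx = -24;
    ∫_0^2 9 dx = 18.
  Sum: 18432/7 + 1536 + 2688/5 − 192 − 256/3 − 24 + 18 = 464458/105.
Adding: ||u||_{H^1}^2 = 77062/105 + 464458/105 = 15472/3.


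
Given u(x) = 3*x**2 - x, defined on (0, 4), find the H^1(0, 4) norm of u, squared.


||u||_{H^1}^2 = 32348/15

The H^1 norm (squared) on an interval (0, L) is
  ||u||_{H^1}^2 = ∫_0^L u(x)^2 dx + ∫_0^L u'(x)^2 dx.
Compute u'(x) = 6*x - 1.
Then u(x)^2 = 9*x**4 - 6*x**3 + x**2 and u'(x)^2 = 36*x**2 - 12*x + 1.
Integrate each monomial from 0 to 4 using ∫_0^4 c·x^n dx = c·4^(n+1)/(n+1):
  ∫_0^4 u(x)^2 dx = ∫_0^4 (9*x^4 - 6*x^3 + x^2) dx. Term by term:
    ∫_0^4 9*x^4 dx = 9216/5;  ∫_0^4 -6*x^3 dx = -384;  ∫_0^4 x^2 dx = 64/3.
  Sum: 9216/5 − 384 + 64/3 = 22208/15.
  ∫_0^4 u'(x)^2 dx = ∫_0^4 (36*x^2 - 12*x + 1) dx. Term by term:
    ∫_0^4 36*x^2 dx = 768;  ∫_0^4 -12*x dx = -96;  ∫_0^4 1 dx = 4.
  Sum: 768 − 96 + 4 = 676.
Adding: ||u||_{H^1}^2 = 22208/15 + 676 = 32348/15.


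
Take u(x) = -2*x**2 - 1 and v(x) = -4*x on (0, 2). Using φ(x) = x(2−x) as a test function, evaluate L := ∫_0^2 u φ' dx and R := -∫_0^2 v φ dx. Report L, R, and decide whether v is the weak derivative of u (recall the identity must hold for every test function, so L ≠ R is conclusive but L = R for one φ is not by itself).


LHS = 16/3, RHS = 16/3. Yes, v = u' weakly.

u(x) = -2*x**2 - 1, classical derivative u'(x) = -4*x.
φ(x) = x(2−x), so φ'(x) = 2 - 2*x.
Note φ(0) = φ(2) = 0, so the boundary term u·φ vanishes.
LHS = ∫_0^2 u(x) φ'(x) dx = ∫_0^2 (4*x^3 - 4*x^2 + 2*x - 2) dx. Term by term:
  ∫_0^2 4*x^3 dx = 16;  ∫_0^2 -4*x^2 dx = -32/3;  ∫_0^2 2*x dx = 4;
  ∫_0^2 -2 dx = -4.
Sum: 16 − 32/3 + 4 − 4 = 16/3.
So LHS = 16/3.
∫_0^2 v(x) φ(x) dx = ∫_0^2 (4*x^3 - 8*x^2) dx. Term by term:
  ∫_0^2 4*x^3 dx = 16;  ∫_0^2 -8*x^2 dx = -64/3.
Sum: 16 − 64/3 = -16/3.
So RHS = -∫_0^2 v(x) φ(x) dx = 16/3.
LHS = RHS, so the identity holds for this test φ.
Moreover u is smooth here and v(x) = u'(x) = -4*x pointwise, so the identity holds for every test function. Hence v is the weak derivative of u.


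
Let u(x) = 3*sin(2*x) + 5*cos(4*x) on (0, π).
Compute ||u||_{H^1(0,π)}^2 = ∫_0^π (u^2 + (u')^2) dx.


||u||_{H^1(0,π)}^2 = 235*π

u'(x) = -20*sin(4*x) + 6*cos(2*x).
Expand u² and (u')² and integrate term by term on (0, π), using: for integers n ≥ 1, ∫_0^π sin²(nx) dx = ∫_0^π cos²(nx) dx = π/2; for n ≠ n', ∫_0^π sin(nx)sin(n'x) dx = ∫_0^π cos(nx)cos(n'x) dx = 0; and by product-to-sum, ∫_0^π sin(nx)cos(n'x) dx = ½∫_0^π [sin((n+n')x) + sin((n−n')x)] dx, which is 0 when n+n' is even and 2n/(n²−n'²) when n+n' is odd (it need not vanish on (0, π)).
  u² squared terms: (3)²·∫sin(2x)² dx = 9·π/2 = 9*π/2;  (5)²·∫cos(4x)² dx = 25·π/2 = 25*π/2.
  u² cross terms: 2·(3)·(5)·∫sin(2x)·cos(4x) dx = 30·(0) = 0.
  So ∫_0^π u² dx = 9*π/2 + 25*π/2 + 0 = 17*π.
  (u')² squared terms: (-20)²·∫sin(4x)² dx = 400·π/2 = 200*π;  (6)²·∫cos(2x)² dx = 36·π/2 = 18*π.
  (u')² cross terms: 2·(-20)·(6)·∫sin(4x)·cos(2x) dx = -240·(0) = 0.
  So ∫_0^π (u')² dx = 200*π + 18*π + 0 = 218*π.
||u||_{H^1}^2 = (17*π) + (218*π) = 235*π.


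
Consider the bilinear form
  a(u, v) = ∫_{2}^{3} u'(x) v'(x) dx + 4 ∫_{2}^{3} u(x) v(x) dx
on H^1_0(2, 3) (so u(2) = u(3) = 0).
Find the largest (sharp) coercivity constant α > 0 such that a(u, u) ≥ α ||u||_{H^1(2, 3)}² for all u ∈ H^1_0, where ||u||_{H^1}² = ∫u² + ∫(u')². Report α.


α = 1

Coercivity of a(·,·) on H^1_0(2, 3) means a(u, u) ≥ α ||u||_{H^1}² for every u ∈ H^1_0.
The interval has length L = 1, and Poincaré/coercivity depend only on L. Here a(u, u) = ∫(u')² + (4)·∫u².
Here c = 4 ≥ 1, so a(u,u) = ∫(u')² + c∫u² ≥ ∫(u')² + ∫u² = ||u||_{H^1}², i.e. α = 1 works. No larger α is possible: a(u,u) ≥ α||u||_{H^1}² means (1−α)∫(u')² ≥ (α−c)∫u², and for the modes u_n = sin(nπ(x−x₀)/L) (x₀ the left endpoint) one has ∫u_n²/∫(u_n')² = (L/(nπ))² → 0, so a(u_n,u_n)/||u_n||_{H^1}² → 1. Hence the optimal constant is α = 1.
Therefore α = 1.


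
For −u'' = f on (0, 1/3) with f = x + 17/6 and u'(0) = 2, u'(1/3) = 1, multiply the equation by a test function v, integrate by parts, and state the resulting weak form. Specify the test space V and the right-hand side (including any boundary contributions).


V = H^1(0, 1/3) (v unrestricted at boundary; u is determined up to an additive constant); weak form: ∫_0^1/3 u'v' dx = ∫_0^1/3 (x + 17/6) v dx + v(1/3) − 2·v(0) for all v ∈ V.

Multiply both sides by a test function v and integrate from 0 to 1/3:
  ∫_0^1/3 −u''(x) v(x) dx = ∫_0^1/3 f(x) v(x) dx.
Integrate the LHS by parts once:
  ∫_0^1/3 −u'' v dx = −[u'(x) v(x)]_0^1/3 + ∫_0^1/3 u'(x) v'(x) dx.
Thus ∫_0^1/3 u'(x) v'(x) dx = ∫_0^1/3 f(x) v(x) dx + [u'(x) v(x)]_0^1/3.
Choose V so that boundary terms are either known or forced to vanish.
u has inhomogeneous Neumann u'(0) = 2, u'(1/3) = 1. [u' v]_0^1/3 = (1)·v(1/3) − (2)·v(0) = v(1/3) − 2·v(0). Take V = H^1(0, 1/3); boundary term becomes part of RHS.
Weak formulation: find u (satisfying any essential BC) such that ∫_0^1/3 u'(x) v'(x) dx = ∫_0^1/3 f v dx + v(1/3) − 2·v(0) for all v ∈ V (Neumann data are natural BCs: they enter the RHS as boundary terms).
Substituting f(x) = x + 17/6, the right-hand side is ∫_0^1/3 (x + 17/6) v dx + v(1/3) − 2·v(0).
Compatibility check (pure Neumann): taking v ≡ 1 ∈ V gives 0 = ∫_0^1/3 f dx + (1) − (2), i.e. ∫_0^1/3 f dx must equal u'(0) − u'(1/3) = 1. Indeed ∫_0^1/3 (x + 17/6) dx = 1, so the data are compatible. The solution is then unique only up to an additive constant (fix it e.g. by requiring ∫_0^1/3 u dx = 0).


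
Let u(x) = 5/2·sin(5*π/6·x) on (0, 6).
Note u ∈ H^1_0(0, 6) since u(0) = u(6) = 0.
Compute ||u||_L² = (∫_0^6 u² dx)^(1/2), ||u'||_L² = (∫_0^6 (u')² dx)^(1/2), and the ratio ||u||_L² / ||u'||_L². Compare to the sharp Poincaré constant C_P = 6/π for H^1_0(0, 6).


||u||_L² / ||u'||_L² = 6/(5*π) < C_P = 6/π.

u(x) = 5/2·sin(5*π/6·x), so u'(x) = 25*π*cos(5*π*x/6)/12.
Writing u(x) = A·sin(kπx/L) with A = 5/2 and k = 5, use ∫_0^L sin²(kπx/L) dx = L/2 and ∫_0^L cos²(kπx/L) dx = L/2.
u² = 25/4·sin²(5*π/6·x) and (u')² = 625*π^2/144·cos²(5*π/6·x), and each of sin², cos² integrates to L/2 = 3 over (0, 6).
∫_0^6 u² dx = 75/4, so ||u||_L² = 5*sqrt(3)/2.
∫_0^6 (u')² dx = 625*π^2/48, so ||u'||_L² = 25*sqrt(3)*π/12.
Ratio ||u||_L² / ||u'||_L² = 6/(5*π).
Sharp Poincaré constant on H^1_0(0, 6) is C_P = L/π = 6/π, achieved by sin(π/6·x).
This is the k = 5 harmonic; the ratio L/(kπ) is strictly less than C_P = L/π, consistent with the sharp inequality ||u||_L² ≤ C_P ||u'||_L².


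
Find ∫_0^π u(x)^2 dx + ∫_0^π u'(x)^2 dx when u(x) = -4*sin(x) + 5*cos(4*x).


||u||_{H^1(0,π)}^2 = 272/3 + 457*π/2

u'(x) = -20*sin(4*x) - 4*cos(x).
Expand u² and (u')² and integrate term by term on (0, π), using: for integers n ≥ 1, ∫_0^π sin²(nx) dx = ∫_0^π cos²(nx) dx = π/2; for n ≠ n', ∫_0^π sin(nx)sin(n'x) dx = ∫_0^π cos(nx)cos(n'x) dx = 0; and by product-to-sum, ∫_0^π sin(nx)cos(n'x) dx = ½∫_0^π [sin((n+n')x) + sin((n−n')x)] dx, which is 0 when n+n' is even and 2n/(n²−n'²) when n+n' is odd (it need not vanish on (0, π)).
  u² squared terms: (-4)²·∫sin(x)² dx = 16·π/2 = 8*π;  (5)²·∫cos(4x)² dx = 25·π/2 = 25*π/2.
  u² cross terms: 2·(-4)·(5)·∫sin(x)·cos(4x) dx = -40·(-2/15) = 16/3.
  So ∫_0^π u² dx = 8*π + 25*π/2 + 16/3 = 16/3 + 41*π/2.
  (u')² squared terms: (-20)²·∫sin(4x)² dx = 400·π/2 = 200*π;  (-4)²·∫cos(x)² dx = 16·π/2 = 8*π.
  (u')² cross terms: 2·(-20)·(-4)·∫sin(4x)·cos(x) dx = 160·(8/15) = 256/3.
  So ∫_0^π (u')² dx = 200*π + 8*π + 256/3 = 256/3 + 208*π.
||u||_{H^1}^2 = (16/3 + 41*π/2) + (256/3 + 208*π) = 272/3 + 457*π/2.


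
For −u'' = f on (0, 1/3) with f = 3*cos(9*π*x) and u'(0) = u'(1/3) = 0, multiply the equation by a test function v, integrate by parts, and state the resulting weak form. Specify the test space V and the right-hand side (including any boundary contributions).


V = H^1(0, 1/3) (no boundary constraint on v; u is determined up to an additive constant); weak form: ∫_0^1/3 u'v' dx = ∫_0^1/3 (3*cos(9*π*x)) v dx for all v ∈ V.

Multiply both sides by a test function v and integrate from 0 to 1/3:
  ∫_0^1/3 −u''(x) v(x) dx = ∫_0^1/3 f(x) v(x) dx.
Integrate the LHS by parts once:
  ∫_0^1/3 −u'' v dx = −[u'(x) v(x)]_0^1/3 + ∫_0^1/3 u'(x) v'(x) dx.
Thus ∫_0^1/3 u'(x) v'(x) dx = ∫_0^1/3 f(x) v(x) dx + [u'(x) v(x)]_0^1/3.
Choose V so that boundary terms are either known or forced to vanish.
u has homogeneous Neumann: u'(0) = u'(1/3) = 0. So [u' v]_0^1/3 = 0·v(1/3) − 0·v(0) = 0 for any v; take V = H^1(0, 1/3).
Weak formulation: find u (satisfying any essential BC) such that ∫_0^1/3 u'(x) v'(x) dx = ∫_0^1/3 f v dx for all v ∈ V (homogeneous Neumann, so boundary terms vanish).
Substituting f(x) = 3*cos(9*π*x), the right-hand side is ∫_0^1/3 (3*cos(9*π*x)) v dx.
Compatibility check (pure Neumann): taking v ≡ 1 ∈ V gives 0 = ∫_0^1/3 f dx + (0) − (0), i.e. ∫_0^1/3 f dx must equal u'(0) − u'(1/3) = 0. Indeed ∫_0^1/3 (3*cos(9*π*x)) dx = 0, so the data are compatible. The solution is then unique only up to an additive constant (fix it e.g. by requiring ∫_0^1/3 u dx = 0).


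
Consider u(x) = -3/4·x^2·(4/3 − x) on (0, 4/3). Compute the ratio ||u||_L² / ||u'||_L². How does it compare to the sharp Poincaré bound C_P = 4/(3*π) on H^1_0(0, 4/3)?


||u||_L² / ||u'||_L² = 2*sqrt(14)/21 < C_P = 4/(3*π).

u(x) = -3/4·x^2·(4/3 − x), so u'(x) = x*(9*x - 8)/4.
u(x) = -3/4·x^2·(4/3 − x) vanishes at x = 0 and x = 4/3, so u ∈ H^1_0(0, 4/3). Differentiate via the product rule and integrate the resulting polynomials term by term.
  ∫_0^4/3 u² dx = ∫_0^4/3 (9*x^6/16 - 3*x^5/2 + x^4) dx. Term by term:
    ∫_0^4/3 9*x^6/16 dx = 1024/1701;  ∫_0^4/3 -3*x^5/2 dx = -1024/729;  ∫_0^4/3 x^4 dx = 1024/1215.
  Sum: 1024/1701 − 1024/729 + 1024/1215 = 1024/25515.
  ∫_0^4/3 (u')² dx = ∫_0^4/3 (81*x^4/16 - 9*x^3 + 4*x^2) dx. Term by term:
    ∫_0^4/3 81*x^4/16 dx = 64/15;  ∫_0^4/3 -9*x^3 dx = -64/9;  ∫_0^4/3 4*x^2 dx = 256/81.
  Sum: 64/15 − 64/9 + 256/81 = 128/405.
∫_0^4/3 u² dx = 1024/25515, so ||u||_L² = 32*sqrt(35)/945.
∫_0^4/3 (u')² dx = 128/405, so ||u'||_L² = 8*sqrt(10)/45.
Ratio ||u||_L² / ||u'||_L² = 2*sqrt(14)/21.
Sharp Poincaré constant on H^1_0(0, 4/3) is C_P = L/π = 4/(3*π), achieved by sin(3*π/4·x).
A polynomial bump cannot attain the sharp Poincaré constant (only the first sine eigenfunction does), so the ratio is strictly less than C_P, consistent with ||u||_L² ≤ C_P ||u'||_L².


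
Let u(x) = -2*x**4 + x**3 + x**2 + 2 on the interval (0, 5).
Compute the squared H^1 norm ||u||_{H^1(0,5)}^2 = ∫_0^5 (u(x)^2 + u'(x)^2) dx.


||u||_{H^1}^2 = 153450145/126

The H^1 norm (squared) on an interval (0, L) is
  ||u||_{H^1}^2 = ∫_0^L u(x)^2 dx + ∫_0^L u'(x)^2 dx.
Compute u'(x) = -8*x**3 + 3*x**2 + 2*x.
Then u(x)^2 = 4*x**8 - 4*x**7 - 3*x**6 + 2*x**5 - 7*x**4 + 4*x**3 + 4*x**2 + 4 and u'(x)^2 = 64*x**6 - 48*x**5 - 23*x**4 + 12*x**3 + 4*x**2.
Integrate each monomial from 0 to 5 using ∫_0^5 c·x^n dx = c·5^(n+1)/(n+1):
  ∫_0^5 u(x)^2 dx = ∫_0^5 (4*x^8 - 4*x^7 - 3*x^6 + 2*x^5 - 7*x^4 + 4*x^3 + 4*x^2 + 4) dx. Term by term:
    ∫_0^5 4*x^8 dx = 7812500/9;  ∫_0^5 -4*x^7 dx = -390625/2;  ∫_0^5 -3*x^6 dx = -234375/7;
    ∫_0^5 2*x^5 dx = 15625/3;  ∫_0^5 -7*x^4 dx = -4375;  ∫_0^5 4*x^3 dx = 625;
    ∫_0^5 4*x^2 dx = 500/3;  ∫_0^5 4 dx = 20.
  Sum: 7812500/9 − 390625/2 − 234375/7 + 15625/3 − 4375 + 625 + 500/3 + 20 = 80754145/126.
  ∫_0^5 u'(x)^2 dx = ∫_0^5 (64*x^6 - 48*x^5 - 23*x^4 + 12*x^3 + 4*x^2) dx. Term by term:
    ∫_0^5 64*x^6 dx = 5000000/7;  ∫_0^5 -48*x^5 dx = -125000;  ∫_0^5 -23*x^4 dx = -14375;
    ∫_0^5 12*x^3 dx = 1875;  ∫_0^5 4*x^2 dx = 500/3.
  Sum: 5000000/7 − 125000 − 14375 + 1875 + 500/3 = 12116000/21.
Adding: ||u||_{H^1}^2 = 80754145/126 + 12116000/21 = 153450145/126.


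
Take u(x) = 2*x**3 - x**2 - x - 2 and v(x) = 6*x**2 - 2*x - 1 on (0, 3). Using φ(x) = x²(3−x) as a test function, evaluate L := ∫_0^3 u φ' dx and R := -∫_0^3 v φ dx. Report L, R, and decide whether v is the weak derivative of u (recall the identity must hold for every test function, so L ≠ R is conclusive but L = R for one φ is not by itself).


LHS = -459/4, RHS = -459/4. Yes, v = u' weakly.

u(x) = 2*x**3 - x**2 - x - 2, classical derivative u'(x) = 6*x**2 - 2*x - 1.
φ(x) = x²(3−x), so φ'(x) = 3*x*(2 - x).
Note φ(0) = φ(3) = 0, so the boundary term u·φ vanishes.
LHS = ∫_0^3 u(x) φ'(x) dx = ∫_0^3 (-6*x^5 + 15*x^4 - 3*x^3 - 12*x) dx. Term by term:
  ∫_0^3 -6*x^5 dx = -729;  ∫_0^3 15*x^4 dx = 729;  ∫_0^3 -3*x^3 dx = -243/4;
  ∫_0^3 -12*x dx = -54.
Sum: -729 + 729 − 243/4 − 54 = -459/4.
So LHS = -459/4.
∫_0^3 v(x) φ(x) dx = ∫_0^3 (-6*x^5 + 20*x^4 - 5*x^3 - 3*x^2) dx. Term by term:
  ∫_0^3 -6*x^5 dx = -729;  ∫_0^3 20*x^4 dx = 972;  ∫_0^3 -5*x^3 dx = -405/4;
  ∫_0^3 -3*x^2 dx = -27.
Sum: -729 + 972 − 405/4 − 27 = 459/4.
So RHS = -∫_0^3 v(x) φ(x) dx = -459/4.
LHS = RHS, so the identity holds for this test φ.
Moreover u is smooth here and v(x) = u'(x) = 6*x**2 - 2*x - 1 pointwise, so the identity holds for every test function. Hence v is the weak derivative of u.


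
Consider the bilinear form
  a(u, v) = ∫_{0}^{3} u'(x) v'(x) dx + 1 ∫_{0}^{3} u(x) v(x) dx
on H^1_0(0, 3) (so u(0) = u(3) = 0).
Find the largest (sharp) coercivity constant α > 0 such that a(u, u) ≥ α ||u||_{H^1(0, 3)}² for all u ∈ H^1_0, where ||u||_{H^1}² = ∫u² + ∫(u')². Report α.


α = 1

Coercivity of a(·,·) on H^1_0(0, 3) means a(u, u) ≥ α ||u||_{H^1}² for every u ∈ H^1_0.
The interval has length L = 3, and Poincaré/coercivity depend only on L. Here a(u, u) = ∫(u')² + (1)·∫u².
Here c = 1 ≥ 1, so a(u,u) = ∫(u')² + c∫u² ≥ ∫(u')² + ∫u² = ||u||_{H^1}², i.e. α = 1 works. No larger α is possible: a(u,u) ≥ α||u||_{H^1}² means (1−α)∫(u')² ≥ (α−c)∫u², and for the modes u_n = sin(nπ(x−x₀)/L) (x₀ the left endpoint) one has ∫u_n²/∫(u_n')² = (L/(nπ))² → 0, so a(u_n,u_n)/||u_n||_{H^1}² → 1. Hence the optimal constant is α = 1.
Therefore α = 1.


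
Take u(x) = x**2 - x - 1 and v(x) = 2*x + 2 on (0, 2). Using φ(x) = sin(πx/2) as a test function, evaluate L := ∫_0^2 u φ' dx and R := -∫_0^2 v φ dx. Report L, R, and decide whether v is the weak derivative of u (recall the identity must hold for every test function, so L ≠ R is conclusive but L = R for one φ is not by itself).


LHS = -4/π, RHS = -16/π. No, v is not the weak derivative of u.

u(x) = x**2 - x - 1, classical derivative u'(x) = 2*x - 1.
φ(x) = sin(πx/2), so φ'(x) = π*cos(π*x/2)/2.
Note φ(0) = φ(2) = 0, so the boundary term u·φ vanishes.
LHS = ∫_0^2 u(x) φ'(x) dx = ∫_0^2 (π*x^2*cos(π*x/2)/2 - π*x*cos(π*x/2)/2 - π*cos(π*x/2)/2) dx. Term by term:
  ∫_0^2 -π*cos(π*x/2)/2 dx = 0;  ∫_0^2 π*x^2*cos(π*x/2)/2 dx = -8/π;  ∫_0^2 -π*x*cos(π*x/2)/2 dx = 4/π.
Sum: 0 − 8/π + 4/π = -4/π.
So LHS = -4/π.
∫_0^2 v(x) φ(x) dx = ∫_0^2 (2*x*sin(π*x/2) + 2*sin(π*x/2)) dx. Term by term:
  ∫_0^2 2*sin(π*x/2) dx = 8/π;  ∫_0^2 2*x*sin(π*x/2) dx = 8/π.
Sum: 8/π + 8/π = 16/π.
So RHS = -∫_0^2 v(x) φ(x) dx = -16/π.
LHS − RHS = 12/π ≠ 0, so the identity fails.
(For a valid weak derivative the identity must hold for EVERY test function, in particular this one. The failure shows v is NOT the weak derivative of u.)
Correct weak derivative would be u'(x) = 2*x - 1.


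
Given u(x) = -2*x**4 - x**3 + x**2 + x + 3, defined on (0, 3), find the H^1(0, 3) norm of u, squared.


||u||_{H^1}^2 = 2373843/70

The H^1 norm (squared) on an interval (0, L) is
  ||u||_{H^1}^2 = ∫_0^L u(x)^2 dx + ∫_0^L u'(x)^2 dx.
Compute u'(x) = -8*x**3 - 3*x**2 + 2*x + 1.
Then u(x)^2 = 4*x**8 + 4*x**7 - 3*x**6 - 6*x**5 - 13*x**4 - 4*x**3 + 7*x**2 + 6*x + 9 and u'(x)^2 = 64*x**6 + 48*x**5 - 23*x**4 - 28*x**3 - 2*x**2 + 4*x + 1.
Integrate each monomial from 0 to 3 using ∫_0^3 c·x^n dx = c·3^(n+1)/(n+1):
  ∫_0^3 u(x)^2 dx = ∫_0^3 (4*x^8 + 4*x^7 - 3*x^6 - 6*x^5 - 13*x^4 - 4*x^3 + 7*x^2 + 6*x + 9) dx. Term by term:
    ∫_0^3 4*x^8 dx = 8748;  ∫_0^3 4*x^7 dx = 6561/2;  ∫_0^3 -3*x^6 dx = -6561/7;
    ∫_0^3 -6*x^5 dx = -729;  ∫_0^3 -13*x^4 dx = -3159/5;  ∫_0^3 -4*x^3 dx = -81;
    ∫_0^3 7*x^2 dx = 63;  ∫_0^3 6*x dx = 27;  ∫_0^3 9 dx = 27.
  Sum: 8748 + 6561/2 − 6561/7 − 729 − 3159/5 − 81 + 63 + 27 + 27 = 683649/70.
  ∫_0^3 u'(x)^2 dx = ∫_0^3 (64*x^6 + 48*x^5 - 23*x^4 - 28*x^3 - 2*x^2 + 4*x + 1) dx. Term by term:
    ∫_0^3 64*x^6 dx = 139968/7;  ∫_0^3 48*x^5 dx = 5832;  ∫_0^3 -23*x^4 dx = -5589/5;
    ∫_0^3 -28*x^3 dx = -567;  ∫_0^3 -2*x^2 dx = -18;  ∫_0^3 4*x dx = 18;
    ∫_0^3 1 dx = 3.
  Sum: 139968/7 + 5832 − 5589/5 − 567 − 18 + 18 + 3 = 845097/35.
Adding: ||u||_{H^1}^2 = 683649/70 + 845097/35 = 2373843/70.


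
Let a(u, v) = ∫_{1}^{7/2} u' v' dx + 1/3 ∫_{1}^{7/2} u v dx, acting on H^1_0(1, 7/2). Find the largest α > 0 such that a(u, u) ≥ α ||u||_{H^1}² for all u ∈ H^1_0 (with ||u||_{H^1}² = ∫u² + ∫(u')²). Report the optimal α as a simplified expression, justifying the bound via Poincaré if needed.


α = (25 + 12*π^2)/(3*(25 + 4*π^2))

Coercivity of a(·,·) on H^1_0(1, 7/2) means a(u, u) ≥ α ||u||_{H^1}² for every u ∈ H^1_0.
The interval has length L = 5/2, and Poincaré/coercivity depend only on L. Here a(u, u) = ∫(u')² + (1/3)·∫u².
Here 0 < c = 1/3 < 1. The condition a(u,u) ≥ α||u||_{H^1}² reads (1−α)∫(u')² ≥ (α−c)∫u². Any admissible α is ≤ 1 (rapidly oscillating u have ∫u²/∫(u')² → 0), and α = 1 would force 0 ≥ (1−c)∫u², impossible since c < 1; so 1−α > 0. By the sharp Poincaré inequality on H^1_0 of an interval of length L, ∫(u')² ≥ (π/L)²∫u² with equality for the first sine mode sin(π(x−x₀)/L) (x₀ the left endpoint), so the inequality holds for all u iff (1−α)(π/L)² ≥ α − c, i.e. α ≤ ((π/L)² + c)/((π/L)² + 1) = (1 + c(L/π)²)/(1 + (L/π)²). With (π/L)² = 4*π^2/25 and c = 1/3, the largest admissible constant is α = ((π/L)² + c)/((π/L)² + 1).
Simplifying, α = (25 + 12*π^2)/(3*(25 + 4*π^2)).


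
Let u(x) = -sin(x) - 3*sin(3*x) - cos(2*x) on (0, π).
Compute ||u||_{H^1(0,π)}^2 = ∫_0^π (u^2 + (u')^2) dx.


||u||_{H^1(0,π)}^2 = 88/3 + 97*π/2

u'(x) = 2*sin(2*x) - cos(x) - 9*cos(3*x).
Expand u² and (u')² and integrate term by term on (0, π), using: for integers n ≥ 1, ∫_0^π sin²(nx) dx = ∫_0^π cos²(nx) dx = π/2; for n ≠ n', ∫_0^π sin(nx)sin(n'x) dx = ∫_0^π cos(nx)cos(n'x) dx = 0; and by product-to-sum, ∫_0^π sin(nx)cos(n'x) dx = ½∫_0^π [sin((n+n')x) + sin((n−n')x)] dx, which is 0 when n+n' is even and 2n/(n²−n'²) when n+n' is odd (it need not vanish on (0, π)).
  u² squared terms: (-1)²·∫cos(2x)² dx = 1·π/2 = π/2;  (-1)²·∫sin(x)² dx = 1·π/2 = π/2;  (-3)²·∫sin(3x)² dx = 9·π/2 = 9*π/2.
  u² cross terms: 2·(-1)·(-1)·∫cos(2x)·sin(x) dx = 2·(-2/3) = -4/3;  2·(-1)·(-3)·∫cos(2x)·sin(3x) dx = 6·(6/5) = 36/5;  2·(-1)·(-3)·∫sin(x)·sin(3x) dx = 6·(0) = 0.
  So ∫_0^π u² dx = π/2 + π/2 + 9*π/2 − 4/3 + 36/5 + 0 = 88/15 + 11*π/2.
  (u')² squared terms: (-1)²·∫cos(x)² dx = 1·π/2 = π/2;  (-9)²·∫cos(3x)² dx = 81·π/2 = 81*π/2;  (2)²·∫sin(2x)² dx = 4·π/2 = 2*π.
  (u')² cross terms: 2·(-1)·(-9)·∫cos(x)·cos(3x) dx = 18·(0) = 0;  2·(-1)·(2)·∫cos(x)·sin(2x) dx = -4·(4/3) = -16/3;  2·(-9)·(2)·∫cos(3x)·sin(2x) dx = -36·(-4/5) = 144/5.
  So ∫_0^π (u')² dx = π/2 + 81*π/2 + 2*π + 0 − 16/3 + 144/5 = 352/15 + 43*π.
||u||_{H^1}^2 = (88/15 + 11*π/2) + (352/15 + 43*π) = 88/3 + 97*π/2.


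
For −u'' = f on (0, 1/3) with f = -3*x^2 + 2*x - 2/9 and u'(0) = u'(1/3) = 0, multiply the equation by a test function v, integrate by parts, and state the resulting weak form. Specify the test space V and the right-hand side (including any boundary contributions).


V = H^1(0, 1/3) (no boundary constraint on v; u is determined up to an additive constant); weak form: ∫_0^1/3 u'v' dx = ∫_0^1/3 (-3*x^2 + 2*x - 2/9) v dx for all v ∈ V.

Multiply both sides by a test function v and integrate from 0 to 1/3:
  ∫_0^1/3 −u''(x) v(x) dx = ∫_0^1/3 f(x) v(x) dx.
Integrate the LHS by parts once:
  ∫_0^1/3 −u'' v dx = −[u'(x) v(x)]_0^1/3 + ∫_0^1/3 u'(x) v'(x) dx.
Thus ∫_0^1/3 u'(x) v'(x) dx = ∫_0^1/3 f(x) v(x) dx + [u'(x) v(x)]_0^1/3.
Choose V so that boundary terms are either known or forced to vanish.
u has homogeneous Neumann: u'(0) = u'(1/3) = 0. So [u' v]_0^1/3 = 0·v(1/3) − 0·v(0) = 0 for any v; take V = H^1(0, 1/3).
Weak formulation: find u (satisfying any essential BC) such that ∫_0^1/3 u'(x) v'(x) dx = ∫_0^1/3 f v dx for all v ∈ V (homogeneous Neumann, so boundary terms vanish).
Substituting f(x) = -3*x^2 + 2*x - 2/9, the right-hand side is ∫_0^1/3 (-3*x^2 + 2*x - 2/9) v dx.
Compatibility check (pure Neumann): taking v ≡ 1 ∈ V gives 0 = ∫_0^1/3 f dx + (0) − (0), i.e. ∫_0^1/3 f dx must equal u'(0) − u'(1/3) = 0. Indeed ∫_0^1/3 (-3*x^2 + 2*x - 2/9) dx = 0, so the data are compatible. The solution is then unique only up to an additive constant (fix it e.g. by requiring ∫_0^1/3 u dx = 0).


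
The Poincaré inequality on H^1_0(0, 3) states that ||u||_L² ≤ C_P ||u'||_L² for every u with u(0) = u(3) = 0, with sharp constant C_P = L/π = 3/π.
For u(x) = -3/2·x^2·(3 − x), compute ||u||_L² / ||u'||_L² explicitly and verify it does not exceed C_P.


||u||_L² / ||u'||_L² = 3*sqrt(14)/14 < C_P = 3/π.

u(x) = -3/2·x^2·(3 − x), so u'(x) = 9*x*(x - 2)/2.
u(x) = -3/2·x^2·(3 − x) vanishes at x = 0 and x = 3, so u ∈ H^1_0(0, 3). Differentiate via the product rule and integrate the resulting polynomials term by term.
  ∫_0^3 u² dx = ∫_0^3 (9*x^6/4 - 27*x^5/2 + 81*x^4/4) dx. Term by term:
    ∫_0^3 9*x^6/4 dx = 19683/28;  ∫_0^3 -27*x^5/2 dx = -6561/4;  ∫_0^3 81*x^4/4 dx = 19683/20.
  Sum: 19683/28 − 6561/4 + 19683/20 = 6561/140.
  ∫_0^3 (u')² dx = ∫_0^3 (81*x^4/4 - 81*x^3 + 81*x^2) dx. Term by term:
    ∫_0^3 81*x^4/4 dx = 19683/20;  ∫_0^3 -81*x^3 dx = -6561/4;  ∫_0^3 81*x^2 dx = 729.
  Sum: 19683/20 − 6561/4 + 729 = 729/10.
∫_0^3 u² dx = 6561/140, so ||u||_L² = 81*sqrt(35)/70.
∫_0^3 (u')² dx = 729/10, so ||u'||_L² = 27*sqrt(10)/10.
Ratio ||u||_L² / ||u'||_L² = 3*sqrt(14)/14.
Sharp Poincaré constant on H^1_0(0, 3) is C_P = L/π = 3/π, achieved by sin(π/3·x).
A polynomial bump cannot attain the sharp Poincaré constant (only the first sine eigenfunction does), so the ratio is strictly less than C_P, consistent with ||u||_L² ≤ C_P ||u'||_L².


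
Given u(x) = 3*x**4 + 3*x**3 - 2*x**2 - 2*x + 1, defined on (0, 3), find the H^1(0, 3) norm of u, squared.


||u||_{H^1}^2 = 13823877/140

The H^1 norm (squared) on an interval (0, L) is
  ||u||_{H^1}^2 = ∫_0^L u(x)^2 dx + ∫_0^L u'(x)^2 dx.
Compute u'(x) = 12*x**3 + 9*x**2 - 4*x - 2.
Then u(x)^2 = 9*x**8 + 18*x**7 - 3*x**6 - 24*x**5 - 2*x**4 + 14*x**3 - 4*x + 1 and u'(x)^2 = 144*x**6 + 216*x**5 - 15*x**4 - 120*x**3 - 20*x**2 + 16*x + 4.
Integrate each monomial from 0 to 3 using ∫_0^3 c·x^n dx = c·3^(n+1)/(n+1):
  ∫_0^3 u(x)^2 dx = ∫_0^3 (9*x^8 + 18*x^7 - 3*x^6 - 24*x^5 - 2*x^4 + 14*x^3 - 4*x + 1) dx. Term by term:
    ∫_0^3 9*x^8 dx = 19683;  ∫_0^3 18*x^7 dx = 59049/4;  ∫_0^3 -3*x^6 dx = -6561/7;
    ∫_0^3 -24*x^5 dx = -2916;  ∫_0^3 -2*x^4 dx = -486/5;  ∫_0^3 14*x^3 dx = 567/2;
    ∫_0^3 -4*x dx = -18;  ∫_0^3 1 dx = 3.
  Sum: 19683 + 59049/4 − 6561/7 − 2916 − 486/5 + 567/2 − 18 + 3 = 4306857/140.
  ∫_0^3 u'(x)^2 dx = ∫_0^3 (144*x^6 + 216*x^5 - 15*x^4 - 120*x^3 - 20*x^2 + 16*x + 4) dx. Term by term:
    ∫_0^3 144*x^6 dx = 314928/7;  ∫_0^3 216*x^5 dx = 26244;  ∫_0^3 -15*x^4 dx = -729;
    ∫_0^3 -120*x^3 dx = -2430;  ∫_0^3 -20*x^2 dx = -180;  ∫_0^3 16*x dx = 72;
    ∫_0^3 4 dx = 12.
  Sum: 314928/7 + 26244 − 729 − 2430 − 180 + 72 + 12 = 475851/7.
Adding: ||u||_{H^1}^2 = 4306857/140 + 475851/7 = 13823877/140.


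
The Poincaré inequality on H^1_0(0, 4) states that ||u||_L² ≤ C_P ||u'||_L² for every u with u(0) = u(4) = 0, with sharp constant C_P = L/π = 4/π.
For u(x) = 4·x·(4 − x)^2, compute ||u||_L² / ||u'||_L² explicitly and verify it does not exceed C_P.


||u||_L² / ||u'||_L² = 2*sqrt(14)/7 < C_P = 4/π.

u(x) = 4·x·(4 − x)^2, so u'(x) = 4*(x - 4)*(3*x - 4).
u(x) = 4·x·(4 − x)^2 vanishes at x = 0 and x = 4, so u ∈ H^1_0(0, 4). Differentiate via the product rule and integrate the resulting polynomials term by term.
  ∫_0^4 u² dx = ∫_0^4 (16*x^6 - 256*x^5 + 1536*x^4 - 4096*x^3 + 4096*x^2) dx. Term by term:
    ∫_0^4 16*x^6 dx = 262144/7;  ∫_0^4 -256*x^5 dx = -524288/3;  ∫_0^4 1536*x^4 dx = 1572864/5;
    ∫_0^4 -4096*x^3 dx = -262144;  ∫_0^4 4096*x^2 dx = 262144/3.
  Sum: 262144/7 − 524288/3 + 1572864/5 − 262144 + 262144/3 = 262144/105.
  ∫_0^4 (u')² dx = ∫_0^4 (144*x^4 - 1536*x^3 + 5632*x^2 - 8192*x + 4096) dx. Term by term:
    ∫_0^4 144*x^4 dx = 147456/5;  ∫_0^4 -1536*x^3 dx = -98304;  ∫_0^4 5632*x^2 dx = 360448/3;
    ∫_0^4 -8192*x dx = -65536;  ∫_0^4 4096 dx = 16384.
  Sum: 147456/5 − 98304 + 360448/3 − 65536 + 16384 = 32768/15.
∫_0^4 u² dx = 262144/105, so ||u||_L² = 512*sqrt(105)/105.
∫_0^4 (u')² dx = 32768/15, so ||u'||_L² = 128*sqrt(30)/15.
Ratio ||u||_L² / ||u'||_L² = 2*sqrt(14)/7.
Sharp Poincaré constant on H^1_0(0, 4) is C_P = L/π = 4/π, achieved by sin(π/4·x).
A polynomial bump cannot attain the sharp Poincaré constant (only the first sine eigenfunction does), so the ratio is strictly less than C_P, consistent with ||u||_L² ≤ C_P ||u'||_L².


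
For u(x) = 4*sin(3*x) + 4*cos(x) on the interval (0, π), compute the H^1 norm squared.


||u||_{H^1(0,π)}^2 = 96*π

u'(x) = -4*sin(x) + 12*cos(3*x).
Expand u² and (u')² and integrate term by term on (0, π), using: for integers n ≥ 1, ∫_0^π sin²(nx) dx = ∫_0^π cos²(nx) dx = π/2; for n ≠ n', ∫_0^π sin(nx)sin(n'x) dx = ∫_0^π cos(nx)cos(n'x) dx = 0; and by product-to-sum, ∫_0^π sin(nx)cos(n'x) dx = ½∫_0^π [sin((n+n')x) + sin((n−n')x)] dx, which is 0 when n+n' is even and 2n/(n²−n'²) when n+n' is odd (it need not vanish on (0, π)).
  u² squared terms: (4)²·∫cos(x)² dx = 16·π/2 = 8*π;  (4)²·∫sin(3x)² dx = 16·π/2 = 8*π.
  u² cross terms: 2·(4)·(4)·∫cos(x)·sin(3x) dx = 32·(0) = 0.
  So ∫_0^π u² dx = 8*π + 8*π + 0 = 16*π.
  (u')² squared terms: (-4)²·∫sin(x)² dx = 16·π/2 = 8*π;  (12)²·∫cos(3x)² dx = 144·π/2 = 72*π.
  (u')² cross terms: 2·(-4)·(12)·∫sin(x)·cos(3x) dx = -96·(0) = 0.
  So ∫_0^π (u')² dx = 8*π + 72*π + 0 = 80*π.
||u||_{H^1}^2 = (16*π) + (80*π) = 96*π.


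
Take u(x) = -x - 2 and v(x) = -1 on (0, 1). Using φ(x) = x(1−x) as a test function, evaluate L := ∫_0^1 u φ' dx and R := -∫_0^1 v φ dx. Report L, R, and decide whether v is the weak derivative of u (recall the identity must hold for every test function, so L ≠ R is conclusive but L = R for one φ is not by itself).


LHS = 1/6, RHS = 1/6. Yes, v = u' weakly.

u(x) = -x - 2, classical derivative u'(x) = -1.
φ(x) = x(1−x), so φ'(x) = 1 - 2*x.
Note φ(0) = φ(1) = 0, so the boundary term u·φ vanishes.
LHS = ∫_0^1 u(x) φ'(x) dx = ∫_0^1 (2*x^2 + 3*x - 2) dx. Term by term:
  ∫_0^1 2*x^2 dx = 2/3;  ∫_0^1 3*x dx = 3/2;  ∫_0^1 -2 dx = -2.
Sum: 2/3 + 3/2 − 2 = 1/6.
So LHS = 1/6.
∫_0^1 v(x) φ(x) dx = ∫_0^1 (x^2 - x) dx. Term by term:
  ∫_0^1 x^2 dx = 1/3;  ∫_0^1 -x dx = -1/2.
Sum: 1/3 − 1/2 = -1/6.
So RHS = -∫_0^1 v(x) φ(x) dx = 1/6.
LHS = RHS, so the identity holds for this test φ.
Moreover u is smooth here and v(x) = u'(x) = -1 pointwise, so the identity holds for every test function. Hence v is the weak derivative of u.


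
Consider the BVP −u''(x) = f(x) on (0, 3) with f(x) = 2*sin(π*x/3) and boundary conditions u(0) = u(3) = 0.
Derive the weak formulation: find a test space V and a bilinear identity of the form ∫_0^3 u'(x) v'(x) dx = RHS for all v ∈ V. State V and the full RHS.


V = H^1_0(0, 3) (so v(0) = v(3) = 0); weak form: ∫_0^3 u'v' dx = ∫_0^3 (2*sin(π*x/3)) v dx for all v ∈ V.

Multiply both sides by a test function v and integrate from 0 to 3:
  ∫_0^3 −u''(x) v(x) dx = ∫_0^3 f(x) v(x) dx.
Integrate the LHS by parts once:
  ∫_0^3 −u'' v dx = −[u'(x) v(x)]_0^3 + ∫_0^3 u'(x) v'(x) dx.
Thus ∫_0^3 u'(x) v'(x) dx = ∫_0^3 f(x) v(x) dx + [u'(x) v(x)]_0^3.
Choose V so that boundary terms are either known or forced to vanish.
u is Dirichlet: u(0) = u(3) = 0. Let V = H^1_0(0, 3); then v(0) = v(3) = 0, and [u' v]_0^3 = 0.
Weak formulation: find u (satisfying any essential BC) such that ∫_0^3 u'(x) v'(x) dx = ∫_0^3 f v dx for all v ∈ V.
Substituting f(x) = 2*sin(π*x/3), the right-hand side is ∫_0^3 (2*sin(π*x/3)) v dx.


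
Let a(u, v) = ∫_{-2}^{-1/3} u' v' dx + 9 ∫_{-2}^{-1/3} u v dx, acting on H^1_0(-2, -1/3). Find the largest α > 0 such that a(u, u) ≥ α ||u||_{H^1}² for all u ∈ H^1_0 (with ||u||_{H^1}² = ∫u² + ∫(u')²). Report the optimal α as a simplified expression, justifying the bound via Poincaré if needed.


α = 1

Coercivity of a(·,·) on H^1_0(-2, -1/3) means a(u, u) ≥ α ||u||_{H^1}² for every u ∈ H^1_0.
The interval has length L = 5/3, and Poincaré/coercivity depend only on L. Here a(u, u) = ∫(u')² + (9)·∫u².
Here c = 9 ≥ 1, so a(u,u) = ∫(u')² + c∫u² ≥ ∫(u')² + ∫u² = ||u||_{H^1}², i.e. α = 1 works. No larger α is possible: a(u,u) ≥ α||u||_{H^1}² means (1−α)∫(u')² ≥ (α−c)∫u², and for the modes u_n = sin(nπ(x−x₀)/L) (x₀ the left endpoint) one has ∫u_n²/∫(u_n')² = (L/(nπ))² → 0, so a(u_n,u_n)/||u_n||_{H^1}² → 1. Hence the optimal constant is α = 1.
Therefore α = 1.


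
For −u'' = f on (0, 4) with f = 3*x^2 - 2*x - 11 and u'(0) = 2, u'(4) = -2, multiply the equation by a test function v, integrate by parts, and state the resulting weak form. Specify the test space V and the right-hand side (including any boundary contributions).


V = H^1(0, 4) (v unrestricted at boundary; u is determined up to an additive constant); weak form: ∫_0^4 u'v' dx = ∫_0^4 (3*x^2 - 2*x - 11) v dx − 2·v(4) − 2·v(0) for all v ∈ V.

Multiply both sides by a test function v and integrate from 0 to 4:
  ∫_0^4 −u''(x) v(x) dx = ∫_0^4 f(x) v(x) dx.
Integrate the LHS by parts once:
  ∫_0^4 −u'' v dx = −[u'(x) v(x)]_0^4 + ∫_0^4 u'(x) v'(x) dx.
Thus ∫_0^4 u'(x) v'(x) dx = ∫_0^4 f(x) v(x) dx + [u'(x) v(x)]_0^4.
Choose V so that boundary terms are either known or forced to vanish.
u has inhomogeneous Neumann u'(0) = 2, u'(4) = -2. [u' v]_0^4 = (-2)·v(4) − (2)·v(0) = − 2·v(4) − 2·v(0). Take V = H^1(0, 4); boundary term becomes part of RHS.
Weak formulation: find u (satisfying any essential BC) such that ∫_0^4 u'(x) v'(x) dx = ∫_0^4 f v dx − 2·v(4) − 2·v(0) for all v ∈ V (Neumann data are natural BCs: they enter the RHS as boundary terms).
Substituting f(x) = 3*x^2 - 2*x - 11, the right-hand side is ∫_0^4 (3*x^2 - 2*x - 11) v dx − 2·v(4) − 2·v(0).
Compatibility check (pure Neumann): taking v ≡ 1 ∈ V gives 0 = ∫_0^4 f dx + (-2) − (2), i.e. ∫_0^4 f dx must equal u'(0) − u'(4) = 4. Indeed ∫_0^4 (3*x^2 - 2*x - 11) dx = 4, so the data are compatible. The solution is then unique only up to an additive constant (fix it e.g. by requiring ∫_0^4 u dx = 0).


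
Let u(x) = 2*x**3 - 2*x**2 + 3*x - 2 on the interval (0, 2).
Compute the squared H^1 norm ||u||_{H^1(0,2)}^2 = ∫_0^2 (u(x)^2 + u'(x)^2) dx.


||u||_{H^1}^2 = 19594/105

The H^1 norm (squared) on an interval (0, L) is
  ||u||_{H^1}^2 = ∫_0^L u(x)^2 dx + ∫_0^L u'(x)^2 dx.
Compute u'(x) = 6*x**2 - 4*x + 3.
Then u(x)^2 = 4*x**6 - 8*x**5 + 16*x**4 - 20*x**3 + 17*x**2 - 12*x + 4 and u'(x)^2 = 36*x**4 - 48*x**3 + 52*x**2 - 24*x + 9.
Integrate each monomial from 0 to 2 using ∫_0^2 c·x^n dx = c·2^(n+1)/(n+1):
  ∫_0^2 u(x)^2 dx = ∫_0^2 (4*x^6 - 8*x^5 + 16*x^4 - 20*x^3 + 17*x^2 - 12*x + 4) dx. Term by term:
    ∫_0^2 4*x^6 dx = 512/7;  ∫_0^2 -8*x^5 dx = -256/3;  ∫_0^2 16*x^4 dx = 512/5;
    ∫_0^2 -20*x^3 dx = -80;  ∫_0^2 17*x^2 dx = 136/3;  ∫_0^2 -12*x dx = -24;
    ∫_0^2 4 dx = 8.
  Sum: 512/7 − 256/3 + 512/5 − 80 + 136/3 − 24 + 8 = 1384/35.
  ∫_0^2 u'(x)^2 dx = ∫_0^2 (36*x^4 - 48*x^3 + 52*x^2 - 24*x + 9) dx. Term by term:
    ∫_0^2 36*x^4 dx = 1152/5;  ∫_0^2 -48*x^3 dx = -192;  ∫_0^2 52*x^2 dx = 416/3;
    ∫_0^2 -24*x dx = -48;  ∫_0^2 9 dx = 18.
  Sum: 1152/5 − 192 + 416/3 − 48 + 18 = 2206/15.
Adding: ||u||_{H^1}^2 = 1384/35 + 2206/15 = 19594/105.


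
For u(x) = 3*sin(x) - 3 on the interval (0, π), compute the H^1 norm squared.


||u||_{H^1(0,π)}^2 = -36 + 18*π

u'(x) = 3*cos(x).
Expand u² and (u')² and integrate term by term on (0, π), using: for integers n ≥ 1, ∫_0^π sin²(nx) dx = ∫_0^π cos²(nx) dx = π/2; for n ≠ n', ∫_0^π sin(nx)sin(n'x) dx = ∫_0^π cos(nx)cos(n'x) dx = 0; and by product-to-sum, ∫_0^π sin(nx)cos(n'x) dx = ½∫_0^π [sin((n+n')x) + sin((n−n')x)] dx, which is 0 when n+n' is even and 2n/(n²−n'²) when n+n' is odd (it need not vanish on (0, π)). For the constant mode: ∫_0^π 1 dx = π, ∫_0^π cos(nx) dx = 0, ∫_0^π sin(nx) dx = (1−(−1)^n)/n.
  u² squared terms: (-3)²·∫1 dx = 9·π = 9*π;  (3)²·∫sin(x)² dx = 9·π/2 = 9*π/2.
  u² cross terms: 2·(-3)·(3)·∫1·sin(x) dx = -18·(2) = -36.
  So ∫_0^π u² dx = 9*π + 9*π/2 − 36 = -36 + 27*π/2.
  (u')² squared terms: (3)²·∫cos(x)² dx = 9·π/2 = 9*π/2.
  So ∫_0^π (u')² dx = 9*π/2.
||u||_{H^1}^2 = (-36 + 27*π/2) + (9*π/2) = -36 + 18*π.


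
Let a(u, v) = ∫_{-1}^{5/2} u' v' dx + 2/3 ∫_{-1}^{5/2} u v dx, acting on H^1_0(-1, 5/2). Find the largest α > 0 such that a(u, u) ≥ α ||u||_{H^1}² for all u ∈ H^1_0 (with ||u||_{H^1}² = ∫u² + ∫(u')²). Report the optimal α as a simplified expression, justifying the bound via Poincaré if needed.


α = 2*(49 + 6*π^2)/(3*(4*π^2 + 49))

Coercivity of a(·,·) on H^1_0(-1, 5/2) means a(u, u) ≥ α ||u||_{H^1}² for every u ∈ H^1_0.
The interval has length L = 7/2, and Poincaré/coercivity depend only on L. Here a(u, u) = ∫(u')² + (2/3)·∫u².
Here 0 < c = 2/3 < 1. The condition a(u,u) ≥ α||u||_{H^1}² reads (1−α)∫(u')² ≥ (α−c)∫u². Any admissible α is ≤ 1 (rapidly oscillating u have ∫u²/∫(u')² → 0), and α = 1 would force 0 ≥ (1−c)∫u², impossible since c < 1; so 1−α > 0. By the sharp Poincaré inequality on H^1_0 of an interval of length L, ∫(u')² ≥ (π/L)²∫u² with equality for the first sine mode sin(π(x−x₀)/L) (x₀ the left endpoint), so the inequality holds for all u iff (1−α)(π/L)² ≥ α − c, i.e. α ≤ ((π/L)² + c)/((π/L)² + 1) = (1 + c(L/π)²)/(1 + (L/π)²). With (π/L)² = 4*π^2/49 and c = 2/3, the largest admissible constant is α = ((π/L)² + c)/((π/L)² + 1).
Simplifying, α = 2*(49 + 6*π^2)/(3*(4*π^2 + 49)).


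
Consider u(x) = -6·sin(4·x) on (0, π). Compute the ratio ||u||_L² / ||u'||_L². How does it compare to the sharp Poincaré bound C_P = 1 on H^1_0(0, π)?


||u||_L² / ||u'||_L² = 1/4 < C_P = 1.

u(x) = -6·sin(4·x), so u'(x) = -24*cos(4*x).
Writing u(x) = A·sin(kπx/L) with A = -6 and k = 4, use ∫_0^L sin²(kπx/L) dx = L/2 and ∫_0^L cos²(kπx/L) dx = L/2.
u² = 36·sin²(4·x) and (u')² = 576·cos²(4·x), and each of sin², cos² integrates to L/2 = π/2 over (0, π).
∫_0^π u² dx = 18*π, so ||u||_L² = 3*sqrt(2)*sqrt(π).
∫_0^π (u')² dx = 288*π, so ||u'||_L² = 12*sqrt(2)*sqrt(π).
Ratio ||u||_L² / ||u'||_L² = 1/4.
Sharp Poincaré constant on H^1_0(0, π) is C_P = L/π = 1, achieved by sin(x).
This is the k = 4 harmonic; the ratio L/(kπ) is strictly less than C_P = L/π, consistent with the sharp inequality ||u||_L² ≤ C_P ||u'||_L².


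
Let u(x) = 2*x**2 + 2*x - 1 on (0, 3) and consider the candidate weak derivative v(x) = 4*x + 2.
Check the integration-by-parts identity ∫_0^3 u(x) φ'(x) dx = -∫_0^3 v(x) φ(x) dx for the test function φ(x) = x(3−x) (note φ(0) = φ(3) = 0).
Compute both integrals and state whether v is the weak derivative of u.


LHS = -36, RHS = -36. Yes, v = u' weakly.

u(x) = 2*x**2 + 2*x - 1, classical derivative u'(x) = 4*x + 2.
φ(x) = x(3−x), so φ'(x) = 3 - 2*x.
Note φ(0) = φ(3) = 0, so the boundary term u·φ vanishes.
LHS = ∫_0^3 u(x) φ'(x) dx = ∫_0^3 (-4*x^3 + 2*x^2 + 8*x - 3) dx. Term by term:
  ∫_0^3 -4*x^3 dx = -81;  ∫_0^3 2*x^2 dx = 18;  ∫_0^3 8*x dx = 36;
  ∫_0^3 -3 dx = -9.
Sum: -81 + 18 + 36 − 9 = -36.
So LHS = -36.
∫_0^3 v(x) φ(x) dx = ∫_0^3 (-4*x^3 + 10*x^2 + 6*x) dx. Term by term:
  ∫_0^3 -4*x^3 dx = -81;  ∫_0^3 10*x^2 dx = 90;  ∫_0^3 6*x dx = 27.
Sum: -81 + 90 + 27 = 36.
So RHS = -∫_0^3 v(x) φ(x) dx = -36.
LHS = RHS, so the identity holds for this test φ.
Moreover u is smooth here and v(x) = u'(x) = 4*x + 2 pointwise, so the identity holds for every test function. Hence v is the weak derivative of u.
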